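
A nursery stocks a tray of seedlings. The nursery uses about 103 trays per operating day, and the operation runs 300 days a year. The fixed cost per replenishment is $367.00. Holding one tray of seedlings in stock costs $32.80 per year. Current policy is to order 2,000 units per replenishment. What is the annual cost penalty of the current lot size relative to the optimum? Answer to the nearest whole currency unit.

Annual demand D = 103 × 300 = 30,900.
EOQ = √(2DS/H) = √(2 × 30,900 × 367 / 32.8) ≈ 831.55.
Cost at Q* = (D/Q*)S + (Q*/2)H = √(2DSH) ≈ $27,274.96.
Cost at Q = 2,000: (30,900/2,000)×367 + (2,000/2)×32.8 = $5,670.15 + $32,800.00 = $38,470.15.
Excess = $38,470.15 − $27,274.96 = $11,195.19.

Extra cost ≈ $11,195 per year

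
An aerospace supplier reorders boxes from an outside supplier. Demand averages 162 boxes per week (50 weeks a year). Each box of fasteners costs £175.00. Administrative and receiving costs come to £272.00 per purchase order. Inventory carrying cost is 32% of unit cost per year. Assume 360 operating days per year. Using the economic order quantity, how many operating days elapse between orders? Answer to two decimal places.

Annual demand D = 162 × 50 = 8,100.
Holding cost H = 0.32 × £175.00 = £56.0000 per unit per year.
EOQ = √(2DS/H) = √(2 × 8,100 × 272 / 56) ≈ 280.51.
Cycle time = Q*/D × 360 = 280.51 / 8,100 × 360 ≈ 12.467 days.

T ≈ 12.47 days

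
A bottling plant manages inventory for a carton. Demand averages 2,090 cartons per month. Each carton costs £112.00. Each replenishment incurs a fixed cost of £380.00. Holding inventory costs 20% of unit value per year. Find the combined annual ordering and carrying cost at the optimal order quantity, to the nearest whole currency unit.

Annual demand D = 2,090 × 12 = 25,080.
Holding cost H = 0.20 × £112.00 = £22.4000 per unit per year.
Q* = √(2DS/H) = √(2 × 25,080 × 380 / 22.4) ≈ 922.46.
At the optimum the two cost components are equal, so total cost = 2·(Q*/2)H = Q*·H.
Minimum total = √(2DSH) = √(2 × 25,080 × 380 × 22.4) ≈ 20663.057.

TC* ≈ £20,663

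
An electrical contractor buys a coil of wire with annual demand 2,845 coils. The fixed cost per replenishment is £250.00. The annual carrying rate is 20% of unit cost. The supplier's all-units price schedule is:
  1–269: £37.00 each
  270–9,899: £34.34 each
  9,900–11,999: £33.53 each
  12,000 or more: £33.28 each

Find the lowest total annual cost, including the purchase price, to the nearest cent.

TC* ≈ £100,822.96

Holding cost per unit per year at price C is H = 0.20·C.
For each price level, check whether its EOQ is feasible; otherwise the best quantity at that price is the breakpoint.
Tier 1 (£37.00): EOQ = 438.4 exceeds tier's upper bound 269, so this tier is dominated.
EOQ at £34.34 = 455.1 (feasible in tier 2): TC = 2,845×£34.34 + (2,845/455.1)×250 + (455.1/2)×0.20×£34.34 = £100,822.96.
EOQ at £33.53 = 460.6 < 9900, so use break Q=9900: TC = 2,845×£33.53 + (2,845/9900.0)×250 + (9900.0/2)×0.20×£33.53 = £128,659.39.
EOQ at £33.28 = 462.3 < 12000, so use break Q=12000: TC = 2,845×£33.28 + (2,845/12000.0)×250 + (12000.0/2)×0.20×£33.28 = £134,676.87.
Lowest total cost among the candidates is at Q = 455.1.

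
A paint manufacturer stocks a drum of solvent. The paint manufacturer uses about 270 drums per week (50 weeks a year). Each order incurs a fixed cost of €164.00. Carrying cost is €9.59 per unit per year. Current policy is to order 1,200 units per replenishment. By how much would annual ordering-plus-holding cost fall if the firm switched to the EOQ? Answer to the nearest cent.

Annual demand D = 270 × 50 = 13,500.
EOQ = √(2DS/H) = √(2 × 13,500 × 164 / 9.59) ≈ 679.51.
Cost at Q* = (D/Q*)S + (Q*/2)H = √(2DSH) ≈ €6,516.48.
Cost at Q = 1,200: (13,500/1,200)×164 + (1,200/2)×9.59 = €1,845.00 + €5,754.00 = €7,599.00.
Excess = €7,599.00 − €6,516.48 = €1,082.52.

Extra cost ≈ €1,082.52 per year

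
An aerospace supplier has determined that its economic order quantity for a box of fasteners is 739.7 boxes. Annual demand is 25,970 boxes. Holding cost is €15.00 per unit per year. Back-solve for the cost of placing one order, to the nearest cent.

The basic EOQ model gives Q* = √(2DS/H); rearrange for the unknown.
From Q* = √(2DS/H): S = Q*²H / (2D) = 739.7² × 15 / (2 × 25,970) = 158.0158.

S ≈ €158.02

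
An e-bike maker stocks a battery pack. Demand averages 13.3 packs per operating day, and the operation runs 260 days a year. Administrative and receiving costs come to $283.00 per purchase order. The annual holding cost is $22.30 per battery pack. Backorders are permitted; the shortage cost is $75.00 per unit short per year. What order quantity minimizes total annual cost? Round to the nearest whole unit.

Q* ≈ 337 packs

Annual demand D = 13.3 × 260 = 3,458.
With planned backorders, Q* = √(2DS/H) · √((H+B)/B).
√(2DS/H) = √(2 × 3,458 × 283 / 22.3) = 296.257.
√((H+B)/B) = √((22.3+75)/75) = 1.1390.
Q* ≈ 337.438.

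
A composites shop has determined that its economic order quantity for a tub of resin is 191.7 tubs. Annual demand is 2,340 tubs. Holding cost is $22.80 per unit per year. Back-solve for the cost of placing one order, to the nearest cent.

The basic EOQ model gives Q* = √(2DS/H); rearrange for the unknown.
From Q* = √(2DS/H): S = Q*²H / (2D) = 191.7² × 22.8 / (2 × 2,340) = 179.0331.

S ≈ $179.03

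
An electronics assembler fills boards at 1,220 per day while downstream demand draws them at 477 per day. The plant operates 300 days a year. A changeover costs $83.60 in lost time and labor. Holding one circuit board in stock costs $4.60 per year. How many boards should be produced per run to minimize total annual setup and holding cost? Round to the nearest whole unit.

Q* ≈ 2,922 boards

Annual demand D = 477 × 300 = 143,100.
Production build-up factor (1 − d/p) = 1 − 477/1,220 = 0.6090.
Q* = √(2DS / (H(1 − d/p))) = √(2 × 143,100 × 83.6 / (4.6 × 0.6090)).
= √(23,926,320 / 2.8015) ≈ 2922.433.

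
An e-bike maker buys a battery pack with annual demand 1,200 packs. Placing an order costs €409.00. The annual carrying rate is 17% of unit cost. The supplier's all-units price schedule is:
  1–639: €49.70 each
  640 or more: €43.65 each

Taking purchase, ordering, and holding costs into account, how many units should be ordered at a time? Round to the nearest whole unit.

Q* ≈ 640 packs

Holding cost per unit per year at price C is H = 0.17·C.
Candidates are each tier's EOQ (if it falls in that tier) and each price-break quantity.
EOQ at €49.70 = 340.9 (feasible in tier 1): TC = 1,200×€49.70 + (1,200/340.9)×409 + (340.9/2)×0.17×€49.70 = €62,519.85.
EOQ at €43.65 = 363.7 < 640, so use break Q=640: TC = 1,200×€43.65 + (1,200/640.0)×409 + (640.0/2)×0.17×€43.65 = €55,521.43.
Lowest total cost is €55,521.43 at Q = 640.0.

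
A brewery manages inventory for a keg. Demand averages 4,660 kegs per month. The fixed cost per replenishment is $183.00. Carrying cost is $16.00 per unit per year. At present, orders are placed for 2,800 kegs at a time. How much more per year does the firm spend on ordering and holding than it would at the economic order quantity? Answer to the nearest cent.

Extra cost ≈ $7,958.71 per year

Annual demand D = 4,660 × 12 = 55,920.
EOQ = √(2DS/H) = √(2 × 55,920 × 183 / 16) ≈ 1131.00.
Cost at Q* = (D/Q*)S + (Q*/2)H = √(2DSH) ≈ $18,096.06.
Cost at Q = 2,800: (55,920/2,800)×183 + (2,800/2)×16 = $3,654.77 + $22,400.00 = $26,054.77.
Excess = $26,054.77 − $18,096.06 = $7,958.71.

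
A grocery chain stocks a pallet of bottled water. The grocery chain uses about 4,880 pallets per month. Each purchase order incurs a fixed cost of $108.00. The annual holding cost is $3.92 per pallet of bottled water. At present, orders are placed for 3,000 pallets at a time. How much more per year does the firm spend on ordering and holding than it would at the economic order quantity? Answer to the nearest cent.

Annual demand D = 4,880 × 12 = 58,560.
EOQ = √(2DS/H) = √(2 × 58,560 × 108 / 3.92) ≈ 1796.32.
Cost at Q* = (D/Q*)S + (Q*/2)H = √(2DSH) ≈ $7,041.59.
Cost at Q = 3,000: (58,560/3,000)×108 + (3,000/2)×3.92 = $2,108.16 + $5,880.00 = $7,988.16.
Excess = $7,988.16 − $7,041.59 = $946.57.

Extra cost ≈ $946.57 per year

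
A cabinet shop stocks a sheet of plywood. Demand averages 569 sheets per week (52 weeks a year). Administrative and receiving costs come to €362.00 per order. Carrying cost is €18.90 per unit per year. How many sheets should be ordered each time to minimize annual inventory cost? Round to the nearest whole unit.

Annual demand D = 569 × 52 = 29,588.
EOQ = √(2DS / H) = √(2 × 29,588 × 362 / 18.9).
= √(21,421,712 / 18.9) = √1,133,423.9153 ≈ 1064.624.

Q* ≈ 1,065 sheets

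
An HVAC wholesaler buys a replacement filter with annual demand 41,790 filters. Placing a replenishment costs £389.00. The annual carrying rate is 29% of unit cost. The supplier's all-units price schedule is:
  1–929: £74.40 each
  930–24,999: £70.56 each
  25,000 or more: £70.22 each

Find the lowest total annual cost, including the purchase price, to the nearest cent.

TC* ≈ £2,974,495.54

Holding cost per unit per year at price C is H = 0.29·C.
For each price level, check whether its EOQ is feasible; otherwise the best quantity at that price is the breakpoint.
Tier 1 (£74.40): EOQ = 1227.6 exceeds tier's upper bound 929, so this tier is dominated.
EOQ at £70.56 = 1260.5 (feasible in tier 2): TC = 41,790×£70.56 + (41,790/1260.5)×389 + (1260.5/2)×0.29×£70.56 = £2,974,495.54.
EOQ at £70.22 = 1263.6 < 25000, so use break Q=25000: TC = 41,790×£70.22 + (41,790/25000.0)×389 + (25000.0/2)×0.29×£70.22 = £3,189,691.55.
Lowest total cost among the candidates is at Q = 1260.5.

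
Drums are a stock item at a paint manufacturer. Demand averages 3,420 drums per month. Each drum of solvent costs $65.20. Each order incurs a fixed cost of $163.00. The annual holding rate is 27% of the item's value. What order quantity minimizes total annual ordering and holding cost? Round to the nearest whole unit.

Q* ≈ 872 drums

Annual demand D = 3,420 × 12 = 41,040.
Holding cost H = 0.27 × $65.20 = $17.6040 per unit per year.
EOQ = √(2DS / H) = √(2 × 41,040 × 163 / 17.604).
= √(13,379,040 / 17.604) = √760,000 ≈ 871.780.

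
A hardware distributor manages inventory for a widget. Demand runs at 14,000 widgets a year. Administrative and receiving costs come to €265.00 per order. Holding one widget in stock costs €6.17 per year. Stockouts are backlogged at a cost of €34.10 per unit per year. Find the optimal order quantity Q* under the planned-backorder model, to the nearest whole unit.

Q* ≈ 1,192 widgets

With planned backorders, Q* = √(2DS/H) · √((H+B)/B).
√(2DS/H) = √(2 × 14,000 × 265 / 6.17) = 1096.628.
√((H+B)/B) = √((6.17+34.1)/34.1) = 1.0867.
Q* ≈ 1191.717.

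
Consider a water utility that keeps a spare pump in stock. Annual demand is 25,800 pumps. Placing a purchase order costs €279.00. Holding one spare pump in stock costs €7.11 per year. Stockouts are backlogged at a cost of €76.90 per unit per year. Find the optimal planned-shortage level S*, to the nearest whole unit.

S* ≈ 126 pumps

With planned backorders, Q* = √(2DS/H) · √((H+B)/B).
√(2DS/H) = √(2 × 25,800 × 279 / 7.11) = 1422.958.
√((H+B)/B) = √((7.11+76.9)/76.9) = 1.0452.
Q* ≈ 1487.286.
S* = Q* · H/(H+B) = 1487.286 × 7.11/84.01 ≈ 125.873.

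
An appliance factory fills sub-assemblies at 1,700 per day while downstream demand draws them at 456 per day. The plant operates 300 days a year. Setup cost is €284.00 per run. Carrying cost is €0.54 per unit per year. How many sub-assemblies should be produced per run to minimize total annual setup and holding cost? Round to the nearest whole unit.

Q* ≈ 14,023 sub-assemblies

Annual demand D = 456 × 300 = 136,800.
Production build-up factor (1 − d/p) = 1 − 456/1,700 = 0.7318.
Q* = √(2DS / (H(1 − d/p))) = √(2 × 136,800 × 284 / (0.54 × 0.7318)).
= √(77,702,400 / 0.3952) ≈ 14022.796.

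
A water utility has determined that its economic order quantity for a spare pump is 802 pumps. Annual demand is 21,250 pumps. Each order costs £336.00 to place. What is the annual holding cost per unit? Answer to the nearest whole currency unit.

Invert the EOQ relation Q*² = 2DS/H.
From Q* = √(2DS/H): H = 2DS / Q*² = 2 × 21,250 × 336 / 802² = 22.2014.

H ≈ £22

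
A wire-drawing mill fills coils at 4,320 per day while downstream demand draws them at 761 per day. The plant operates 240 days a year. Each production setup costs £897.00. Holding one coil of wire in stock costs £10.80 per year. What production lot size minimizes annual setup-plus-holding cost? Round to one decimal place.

Annual demand D = 761 × 240 = 182,640.
Production build-up factor (1 − d/p) = 1 − 761/4,320 = 0.8238.
Q* = √(2DS / (H(1 − d/p))) = √(2 × 182,640 × 897 / (10.8 × 0.8238)).
= √(327,656,160 / 8.8975) ≈ 6068.414.

Q* ≈ 6,068.4 coils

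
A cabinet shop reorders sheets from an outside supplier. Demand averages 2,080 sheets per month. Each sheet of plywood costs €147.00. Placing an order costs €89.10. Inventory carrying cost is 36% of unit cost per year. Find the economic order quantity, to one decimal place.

Annual demand D = 2,080 × 12 = 24,960.
Holding cost H = 0.36 × €147.00 = €52.9200 per unit per year.
EOQ = √(2DS / H) = √(2 × 24,960 × 89.1 / 52.92).
= √(4,447,872 / 52.92) = √84,048.9796 ≈ 289.912.

Q* ≈ 289.9 sheets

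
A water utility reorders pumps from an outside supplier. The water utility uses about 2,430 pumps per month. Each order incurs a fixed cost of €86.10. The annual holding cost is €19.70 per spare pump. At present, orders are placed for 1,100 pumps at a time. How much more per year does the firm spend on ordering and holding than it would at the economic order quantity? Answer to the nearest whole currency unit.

Extra cost ≈ €3,172 per year

Annual demand D = 2,430 × 12 = 29,160.
EOQ = √(2DS/H) = √(2 × 29,160 × 86.1 / 19.7) ≈ 504.87.
Cost at Q* = (D/Q*)S + (Q*/2)H = √(2DSH) ≈ €9,945.89.
Cost at Q = 1,100: (29,160/1,100)×86.1 + (1,100/2)×19.7 = €2,282.43 + €10,835.00 = €13,117.43.
Excess = €13,117.43 − €9,945.89 = €3,171.55.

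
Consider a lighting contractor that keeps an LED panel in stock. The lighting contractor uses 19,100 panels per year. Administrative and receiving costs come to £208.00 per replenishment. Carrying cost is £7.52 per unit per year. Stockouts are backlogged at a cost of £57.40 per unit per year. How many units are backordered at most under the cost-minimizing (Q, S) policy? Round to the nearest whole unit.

With planned backorders, Q* = √(2DS/H) · √((H+B)/B).
√(2DS/H) = √(2 × 19,100 × 208 / 7.52) = 1027.908.
√((H+B)/B) = √((7.52+57.4)/57.4) = 1.0635.
Q* ≈ 1093.170.
S* = Q* · H/(H+B) = 1093.170 × 7.52/64.92 ≈ 126.627.

S* ≈ 127 panels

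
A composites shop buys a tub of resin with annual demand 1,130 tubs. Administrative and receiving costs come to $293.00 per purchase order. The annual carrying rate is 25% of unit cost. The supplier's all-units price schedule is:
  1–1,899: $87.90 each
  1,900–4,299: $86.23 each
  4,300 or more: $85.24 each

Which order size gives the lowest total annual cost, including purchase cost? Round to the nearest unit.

Q* ≈ 174 tubs

Holding cost per unit per year at price C is H = 0.25·C.
Evaluate total cost at each tier's feasible EOQ or, if the EOQ is below the tier, at the tier's minimum quantity.
EOQ at $87.90 = 173.6 (feasible in tier 1): TC = 1,130×$87.90 + (1,130/173.6)×293 + (173.6/2)×0.25×$87.90 = $103,141.63.
EOQ at $86.23 = 175.3 < 1900, so use break Q=1900: TC = 1,130×$86.23 + (1,130/1900.0)×293 + (1900.0/2)×0.25×$86.23 = $118,093.78.
EOQ at $85.24 = 176.3 < 4300, so use break Q=4300: TC = 1,130×$85.24 + (1,130/4300.0)×293 + (4300.0/2)×0.25×$85.24 = $142,214.70.
Lowest total cost is $103,141.63 at Q = 173.6.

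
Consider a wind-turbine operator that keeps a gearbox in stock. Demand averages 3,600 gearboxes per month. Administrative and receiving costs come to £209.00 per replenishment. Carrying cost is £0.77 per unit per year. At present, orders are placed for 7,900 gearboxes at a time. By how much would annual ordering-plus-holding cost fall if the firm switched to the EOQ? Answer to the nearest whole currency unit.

Annual demand D = 3,600 × 12 = 43,200.
EOQ = √(2DS/H) = √(2 × 43,200 × 209 / 0.77) ≈ 4842.67.
Cost at Q* = (D/Q*)S + (Q*/2)H = √(2DSH) ≈ £3,728.85.
Cost at Q = 7,900: (43,200/7,900)×209 + (7,900/2)×0.77 = £1,142.89 + £3,041.50 = £4,184.39.
Excess = £4,184.39 − £3,728.85 = £455.53.

Extra cost ≈ £456 per year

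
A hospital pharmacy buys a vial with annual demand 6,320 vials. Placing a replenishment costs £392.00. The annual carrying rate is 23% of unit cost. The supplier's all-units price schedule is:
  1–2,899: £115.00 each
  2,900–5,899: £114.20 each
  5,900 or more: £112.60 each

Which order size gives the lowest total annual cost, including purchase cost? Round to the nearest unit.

Q* ≈ 433 vials

Holding cost per unit per year at price C is H = 0.23·C.
Evaluate total cost at each tier's feasible EOQ or, if the EOQ is below the tier, at the tier's minimum quantity.
EOQ at £115.00 = 432.8 (feasible in tier 1): TC = 6,320×£115.00 + (6,320/432.8)×392 + (432.8/2)×0.23×£115.00 = £738,247.99.
EOQ at £114.20 = 434.3 < 2900, so use break Q=2900: TC = 6,320×£114.20 + (6,320/2900.0)×392 + (2900.0/2)×0.23×£114.20 = £760,683.99.
EOQ at £112.60 = 437.4 < 5900, so use break Q=5900: TC = 6,320×£112.60 + (6,320/5900.0)×392 + (5900.0/2)×0.23×£112.60 = £788,451.01.
Lowest total cost is £738,247.99 at Q = 432.8.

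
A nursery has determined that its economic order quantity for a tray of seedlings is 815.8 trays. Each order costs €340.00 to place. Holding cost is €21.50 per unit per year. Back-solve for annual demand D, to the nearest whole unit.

D ≈ 21,042 trays per year

Invert the EOQ relation Q*² = 2DS/H.
From Q* = √(2DS/H): D = Q*²H / (2S) = 815.8² × 21.5 / (2 × 340) = 21042.481.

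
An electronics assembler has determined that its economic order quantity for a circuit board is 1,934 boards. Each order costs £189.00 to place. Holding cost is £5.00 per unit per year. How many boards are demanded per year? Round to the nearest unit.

The basic EOQ model gives Q* = √(2DS/H); rearrange for the unknown.
From Q* = √(2DS/H): D = Q*²H / (2S) = 1,934² × 5 / (2 × 189) = 49475.608.

D ≈ 49,476 boards per year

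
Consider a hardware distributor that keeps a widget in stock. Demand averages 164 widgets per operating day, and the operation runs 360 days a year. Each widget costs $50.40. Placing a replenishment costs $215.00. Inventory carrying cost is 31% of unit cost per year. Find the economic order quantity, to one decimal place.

Q* ≈ 1,274.7 widgets

Annual demand D = 164 × 360 = 59,040.
Holding cost H = 0.31 × $50.40 = $15.6240 per unit per year.
EOQ = √(2DS / H) = √(2 × 59,040 × 215 / 15.624).
= √(25,387,200 / 15.624) = √1,624,884.7926 ≈ 1274.710.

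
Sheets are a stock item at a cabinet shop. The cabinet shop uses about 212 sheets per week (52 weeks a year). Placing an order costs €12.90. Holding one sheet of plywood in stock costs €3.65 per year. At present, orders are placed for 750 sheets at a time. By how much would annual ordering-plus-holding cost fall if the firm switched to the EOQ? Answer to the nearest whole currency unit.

Annual demand D = 212 × 52 = 11,024.
EOQ = √(2DS/H) = √(2 × 11,024 × 12.9 / 3.65) ≈ 279.15.
Cost at Q* = (D/Q*)S + (Q*/2)H = √(2DSH) ≈ €1,018.89.
Cost at Q = 750: (11,024/750)×12.9 + (750/2)×3.65 = €189.61 + €1,368.75 = €1,558.36.
Excess = €1,558.36 − €1,018.89 = €539.48.

Extra cost ≈ €539 per year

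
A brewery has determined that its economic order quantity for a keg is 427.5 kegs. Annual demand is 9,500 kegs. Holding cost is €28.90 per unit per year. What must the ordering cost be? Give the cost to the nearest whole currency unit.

S ≈ €278

The basic EOQ model gives Q* = √(2DS/H); rearrange for the unknown.
From Q* = √(2DS/H): S = Q*²H / (2D) = 427.5² × 28.9 / (2 × 9,500) = 277.9819.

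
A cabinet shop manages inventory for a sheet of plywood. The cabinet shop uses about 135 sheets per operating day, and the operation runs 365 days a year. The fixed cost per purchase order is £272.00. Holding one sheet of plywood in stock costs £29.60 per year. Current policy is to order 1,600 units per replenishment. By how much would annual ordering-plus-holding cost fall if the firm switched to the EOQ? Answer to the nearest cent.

Extra cost ≈ £3,888.58 per year

Annual demand D = 135 × 365 = 49,275.
EOQ = √(2DS/H) = √(2 × 49,275 × 272 / 29.6) ≈ 951.63.
Cost at Q* = (D/Q*)S + (Q*/2)H = √(2DSH) ≈ £28,168.17.
Cost at Q = 1,600: (49,275/1,600)×272 + (1,600/2)×29.6 = £8,376.75 + £23,680.00 = £32,056.75.
Excess = £32,056.75 − £28,168.17 = £3,888.58.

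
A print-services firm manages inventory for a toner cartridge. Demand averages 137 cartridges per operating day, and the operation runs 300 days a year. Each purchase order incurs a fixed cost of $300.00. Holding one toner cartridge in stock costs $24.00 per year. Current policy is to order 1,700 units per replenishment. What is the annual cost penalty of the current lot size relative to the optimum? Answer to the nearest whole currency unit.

Extra cost ≈ $3,325 per year

Annual demand D = 137 × 300 = 41,100.
EOQ = √(2DS/H) = √(2 × 41,100 × 300 / 24) ≈ 1013.66.
Cost at Q* = (D/Q*)S + (Q*/2)H = √(2DSH) ≈ $24,327.76.
Cost at Q = 1,700: (41,100/1,700)×300 + (1,700/2)×24 = $7,252.94 + $20,400.00 = $27,652.94.
Excess = $27,652.94 − $24,327.76 = $3,325.18.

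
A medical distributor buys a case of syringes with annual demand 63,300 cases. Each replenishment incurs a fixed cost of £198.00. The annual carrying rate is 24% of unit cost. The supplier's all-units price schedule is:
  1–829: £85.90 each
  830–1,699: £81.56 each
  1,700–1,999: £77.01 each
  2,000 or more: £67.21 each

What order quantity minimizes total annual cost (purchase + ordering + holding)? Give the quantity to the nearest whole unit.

Q* ≈ 2,000 cases

Holding cost per unit per year at price C is H = 0.24·C.
Candidates are each tier's EOQ (if it falls in that tier) and each price-break quantity.
Tier 1 (£85.90): EOQ = 1102.7 exceeds tier's upper bound 829, so this tier is dominated.
EOQ at £81.56 = 1131.6 (feasible in tier 2): TC = 63,300×£81.56 + (63,300/1131.6)×198 + (1131.6/2)×0.24×£81.56 = £5,184,899.02.
EOQ at £77.01 = 1164.6 < 1700, so use break Q=1700: TC = 63,300×£77.01 + (63,300/1700.0)×198 + (1700.0/2)×0.24×£77.01 = £4,897,815.63.
EOQ at £67.21 = 1246.6 < 2000, so use break Q=2000: TC = 63,300×£67.21 + (63,300/2000.0)×198 + (2000.0/2)×0.24×£67.21 = £4,276,790.10.
Lowest total cost is £4,276,790.10 at Q = 2000.0.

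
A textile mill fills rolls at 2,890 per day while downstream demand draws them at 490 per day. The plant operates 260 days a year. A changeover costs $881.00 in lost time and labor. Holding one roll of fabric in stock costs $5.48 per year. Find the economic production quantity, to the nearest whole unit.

Q* ≈ 7,023 rolls

Annual demand D = 490 × 260 = 127,400.
Production build-up factor (1 − d/p) = 1 − 490/2,890 = 0.8304.
Q* = √(2DS / (H(1 − d/p))) = √(2 × 127,400 × 881 / (5.48 × 0.8304)).
= √(224,478,800 / 4.5509) ≈ 7023.291.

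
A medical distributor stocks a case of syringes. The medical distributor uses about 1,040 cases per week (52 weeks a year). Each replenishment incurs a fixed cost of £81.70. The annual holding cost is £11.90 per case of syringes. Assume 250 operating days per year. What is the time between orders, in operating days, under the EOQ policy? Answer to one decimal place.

Annual demand D = 1,040 × 52 = 54,080.
The optimal lot size = √(2DS/H) = √(2 × 54,080 × 81.7 / 11.9) ≈ 861.73.
Cycle time = Q*/D × 250 = 861.73 / 54,080 × 250 ≈ 3.984 days.

T ≈ 4.0 days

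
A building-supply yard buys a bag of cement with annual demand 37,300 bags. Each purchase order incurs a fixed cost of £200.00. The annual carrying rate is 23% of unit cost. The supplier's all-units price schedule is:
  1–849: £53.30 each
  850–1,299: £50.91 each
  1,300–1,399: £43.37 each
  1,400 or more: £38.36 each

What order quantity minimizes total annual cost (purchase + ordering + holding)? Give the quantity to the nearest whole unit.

Q* ≈ 1,400 bags

Holding cost per unit per year at price C is H = 0.23·C.
Evaluate total cost at each tier's feasible EOQ or, if the EOQ is below the tier, at the tier's minimum quantity.
Tier 1 (£53.30): EOQ = 1103.2 exceeds tier's upper bound 849, so this tier is dominated.
EOQ at £50.91 = 1128.8 (feasible in tier 2): TC = 37,300×£50.91 + (37,300/1128.8)×200 + (1128.8/2)×0.23×£50.91 = £1,912,160.52.
EOQ at £43.37 = 1223.0 < 1300, so use break Q=1300: TC = 37,300×£43.37 + (37,300/1300.0)×200 + (1300.0/2)×0.23×£43.37 = £1,629,923.28.
EOQ at £38.36 = 1300.4 < 1400, so use break Q=1400: TC = 37,300×£38.36 + (37,300/1400.0)×200 + (1400.0/2)×0.23×£38.36 = £1,442,332.53.
Lowest total cost is £1,442,332.53 at Q = 1400.0.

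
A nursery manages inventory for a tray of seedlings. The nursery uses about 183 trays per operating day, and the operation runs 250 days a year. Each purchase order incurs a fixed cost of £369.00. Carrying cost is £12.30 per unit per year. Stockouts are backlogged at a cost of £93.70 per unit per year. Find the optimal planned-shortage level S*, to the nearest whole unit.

Annual demand D = 183 × 250 = 45,750.
With planned backorders, Q* = √(2DS/H) · √((H+B)/B).
√(2DS/H) = √(2 × 45,750 × 369 / 12.3) = 1656.804.
√((H+B)/B) = √((12.3+93.7)/93.7) = 1.0636.
Q* ≈ 1762.196.
S* = Q* · H/(H+B) = 1762.196 × 12.3/106 ≈ 204.481.

S* ≈ 204 trays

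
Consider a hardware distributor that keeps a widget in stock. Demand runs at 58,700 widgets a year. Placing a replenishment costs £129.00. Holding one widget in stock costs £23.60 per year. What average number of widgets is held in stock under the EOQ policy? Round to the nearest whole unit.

Average inventory ≈ 401 widgets

EOQ = √(2DS/H) = √(2 × 58,700 × 129 / 23.6) ≈ 801.07.
Average inventory = Q*/2 ≈ 801.07 / 2 = 400.537.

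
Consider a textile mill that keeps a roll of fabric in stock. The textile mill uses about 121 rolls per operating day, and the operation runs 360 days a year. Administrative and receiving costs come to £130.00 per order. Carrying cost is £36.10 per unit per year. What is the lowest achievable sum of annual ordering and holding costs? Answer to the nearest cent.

Annual demand D = 121 × 360 = 43,560.
EOQ = √(2DS/H) = √(2 × 43,560 × 130 / 36.1) ≈ 560.11.
At the optimum the two cost components are equal, so total cost = 2·(Q*/2)H = Q*·H.
Minimum total = √(2DSH) = √(2 × 43,560 × 130 × 36.1) ≈ 20220.142.

TC* ≈ £20,220.14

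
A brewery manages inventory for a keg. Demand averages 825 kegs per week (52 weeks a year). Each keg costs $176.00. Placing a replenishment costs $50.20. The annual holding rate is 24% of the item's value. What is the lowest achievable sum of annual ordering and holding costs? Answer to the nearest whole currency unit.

TC* ≈ $13,488

Annual demand D = 825 × 52 = 42,900.
Holding cost H = 0.24 × $176.00 = $42.2400 per unit per year.
The optimal lot size = √(2DS/H) = √(2 × 42,900 × 50.2 / 42.24) ≈ 319.33.
At the optimum the two cost components are equal, so total cost = 2·(Q*/2)H = Q*·H.
Minimum total = √(2DSH) = √(2 × 42,900 × 50.2 × 42.24) ≈ 13488.307.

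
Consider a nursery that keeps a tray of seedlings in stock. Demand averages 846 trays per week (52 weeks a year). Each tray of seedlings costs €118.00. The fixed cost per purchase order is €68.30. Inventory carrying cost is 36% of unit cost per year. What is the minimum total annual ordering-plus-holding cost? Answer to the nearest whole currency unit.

TC* ≈ €15,977

Annual demand D = 846 × 52 = 43,992.
Holding cost H = 0.36 × €118.00 = €42.4800 per unit per year.
Q* = √(2DS/H) = √(2 × 43,992 × 68.3 / 42.48) ≈ 376.11.
At the optimum the two cost components are equal, so total cost = 2·(Q*/2)H = Q*·H.
Minimum total = √(2DSH) = √(2 × 43,992 × 68.3 × 42.48) ≈ 15977.339.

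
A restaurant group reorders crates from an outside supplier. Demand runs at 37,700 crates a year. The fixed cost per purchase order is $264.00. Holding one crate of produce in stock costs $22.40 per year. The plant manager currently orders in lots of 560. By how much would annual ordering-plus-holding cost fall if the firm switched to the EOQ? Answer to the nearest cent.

EOQ = √(2DS/H) = √(2 × 37,700 × 264 / 22.4) ≈ 942.68.
Cost at Q* = (D/Q*)S + (Q*/2)H = √(2DSH) ≈ $21,116.00.
Cost at Q = 560: (37,700/560)×264 + (560/2)×22.4 = $17,772.86 + $6,272.00 = $24,044.86.
Excess = $24,044.86 − $21,116.00 = $2,928.86.

Extra cost ≈ $2,928.86 per year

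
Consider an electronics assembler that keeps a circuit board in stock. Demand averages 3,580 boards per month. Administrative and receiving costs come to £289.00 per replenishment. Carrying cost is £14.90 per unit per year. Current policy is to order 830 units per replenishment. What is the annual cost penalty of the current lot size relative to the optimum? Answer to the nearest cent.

Annual demand D = 3,580 × 12 = 42,960.
EOQ = √(2DS/H) = √(2 × 42,960 × 289 / 14.9) ≈ 1290.93.
Cost at Q* = (D/Q*)S + (Q*/2)H = √(2DSH) ≈ £19,234.87.
Cost at Q = 830: (42,960/830)×289 + (830/2)×14.9 = £14,958.36 + £6,183.50 = £21,141.86.
Excess = £21,141.86 − £19,234.87 = £1,906.99.

Extra cost ≈ £1,906.99 per year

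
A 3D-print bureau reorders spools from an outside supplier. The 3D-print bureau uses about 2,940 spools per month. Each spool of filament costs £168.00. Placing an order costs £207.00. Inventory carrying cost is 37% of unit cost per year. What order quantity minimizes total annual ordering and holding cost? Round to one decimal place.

Q* ≈ 484.7 spools

Annual demand D = 2,940 × 12 = 35,280.
Holding cost H = 0.37 × £168.00 = £62.1600 per unit per year.
EOQ = √(2DS / H) = √(2 × 35,280 × 207 / 62.16).
= √(14,605,920 / 62.16) = √234,972.973 ≈ 484.740.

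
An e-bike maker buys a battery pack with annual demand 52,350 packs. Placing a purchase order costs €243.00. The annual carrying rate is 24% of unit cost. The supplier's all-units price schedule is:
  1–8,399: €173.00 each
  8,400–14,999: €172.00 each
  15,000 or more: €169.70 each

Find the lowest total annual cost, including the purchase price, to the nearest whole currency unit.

TC* ≈ €9,089,052

Holding cost per unit per year at price C is H = 0.24·C.
Candidates are each tier's EOQ (if it falls in that tier) and each price-break quantity.
EOQ at €173.00 = 782.8 (feasible in tier 1): TC = 52,350×€173.00 + (52,350/782.8)×243 + (782.8/2)×0.24×€173.00 = €9,089,051.63.
EOQ at €172.00 = 785.1 < 8400, so use break Q=8400: TC = 52,350×€172.00 + (52,350/8400.0)×243 + (8400.0/2)×0.24×€172.00 = €9,179,090.41.
EOQ at €169.70 = 790.4 < 15000, so use break Q=15000: TC = 52,350×€169.70 + (52,350/15000.0)×243 + (15000.0/2)×0.24×€169.70 = €9,190,103.07.
Lowest total cost among the candidates is at Q = 782.8.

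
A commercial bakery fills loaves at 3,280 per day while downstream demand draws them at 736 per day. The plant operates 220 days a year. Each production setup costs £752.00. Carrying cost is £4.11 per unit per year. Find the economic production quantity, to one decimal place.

Annual demand D = 736 × 220 = 161,920.
Production build-up factor (1 − d/p) = 1 − 736/3,280 = 0.7756.
Q* = √(2DS / (H(1 − d/p))) = √(2 × 161,920 × 752 / (4.11 × 0.7756)).
= √(243,527,680 / 3.1878) ≈ 8740.406.

Q* ≈ 8,740.4 loaves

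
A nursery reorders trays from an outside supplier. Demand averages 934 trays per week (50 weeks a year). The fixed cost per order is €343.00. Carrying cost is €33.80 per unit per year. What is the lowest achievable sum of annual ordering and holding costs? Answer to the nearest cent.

Annual demand D = 934 × 50 = 46,700.
Q* = √(2DS/H) = √(2 × 46,700 × 343 / 33.8) ≈ 973.56.
At the optimum the two cost components are equal, so total cost = 2·(Q*/2)H = Q*·H.
Minimum total = √(2DSH) = √(2 × 46,700 × 343 × 33.8) ≈ 32906.285.

TC* ≈ €32,906.28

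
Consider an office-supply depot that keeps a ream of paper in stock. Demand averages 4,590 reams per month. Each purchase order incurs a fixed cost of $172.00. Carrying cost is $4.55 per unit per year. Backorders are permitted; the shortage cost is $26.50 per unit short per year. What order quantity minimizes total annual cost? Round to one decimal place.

Q* ≈ 2,208.9 reams

Annual demand D = 4,590 × 12 = 55,080.
With planned backorders, Q* = √(2DS/H) · √((H+B)/B).
√(2DS/H) = √(2 × 55,080 × 172 / 4.55) = 2040.659.
√((H+B)/B) = √((4.55+26.5)/26.5) = 1.0825.
Q* ≈ 2208.912.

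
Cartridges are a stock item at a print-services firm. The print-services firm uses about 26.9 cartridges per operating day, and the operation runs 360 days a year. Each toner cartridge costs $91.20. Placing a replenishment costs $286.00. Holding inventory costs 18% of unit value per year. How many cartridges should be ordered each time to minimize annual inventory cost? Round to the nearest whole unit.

Q* ≈ 581 cartridges

Annual demand D = 26.9 × 360 = 9,684.
Holding cost H = 0.18 × $91.20 = $16.4160 per unit per year.
EOQ = √(2DS / H) = √(2 × 9,684 × 286 / 16.416).
= √(5,539,248 / 16.416) = √337,429.8246 ≈ 580.887.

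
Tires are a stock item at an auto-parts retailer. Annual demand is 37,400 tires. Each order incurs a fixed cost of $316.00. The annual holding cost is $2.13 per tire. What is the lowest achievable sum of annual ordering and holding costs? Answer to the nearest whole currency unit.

EOQ = √(2DS/H) = √(2 × 37,400 × 316 / 2.13) ≈ 3331.23.
At the optimum the two cost components are equal, so total cost = 2·(Q*/2)H = Q*·H.
Minimum total = √(2DSH) = √(2 × 37,400 × 316 × 2.13) ≈ 7095.519.

TC* ≈ $7,096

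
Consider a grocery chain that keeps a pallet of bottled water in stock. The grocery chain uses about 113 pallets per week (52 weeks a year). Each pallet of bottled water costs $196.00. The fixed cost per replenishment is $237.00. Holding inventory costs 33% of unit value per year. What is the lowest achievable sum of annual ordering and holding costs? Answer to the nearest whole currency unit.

Annual demand D = 113 × 52 = 5,876.
Holding cost H = 0.33 × $196.00 = $64.6800 per unit per year.
Q* = √(2DS/H) = √(2 × 5,876 × 237 / 64.68) ≈ 207.51.
At Q*, ordering cost (D/Q*)S equals holding cost (Q*/2)H, each = √(DSH/2).
Minimum total = √(2DSH) = √(2 × 5,876 × 237 × 64.68) ≈ 13421.933.

TC* ≈ $13,422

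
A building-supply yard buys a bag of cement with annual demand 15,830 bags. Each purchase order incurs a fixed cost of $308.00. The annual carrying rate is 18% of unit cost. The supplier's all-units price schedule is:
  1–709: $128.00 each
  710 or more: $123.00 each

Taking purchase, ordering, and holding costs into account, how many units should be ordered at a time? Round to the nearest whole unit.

Holding cost per unit per year at price C is H = 0.18·C.
For each price level, check whether its EOQ is feasible; otherwise the best quantity at that price is the breakpoint.
EOQ at $128.00 = 650.6 (feasible in tier 1): TC = 15,830×$128.00 + (15,830/650.6)×308 + (650.6/2)×0.18×$128.00 = $2,041,228.98.
EOQ at $123.00 = 663.7 < 710, so use break Q=710: TC = 15,830×$123.00 + (15,830/710.0)×308 + (710.0/2)×0.18×$123.00 = $1,961,816.80.
Lowest total cost is $1,961,816.80 at Q = 710.0.

Q* ≈ 710 bags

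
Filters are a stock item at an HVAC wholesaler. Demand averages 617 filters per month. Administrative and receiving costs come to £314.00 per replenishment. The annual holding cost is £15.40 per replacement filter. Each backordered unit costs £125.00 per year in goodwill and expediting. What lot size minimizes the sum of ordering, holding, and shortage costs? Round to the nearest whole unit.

Q* ≈ 582 filters

Annual demand D = 617 × 12 = 7,404.
With planned backorders, Q* = √(2DS/H) · √((H+B)/B).
√(2DS/H) = √(2 × 7,404 × 314 / 15.4) = 549.481.
√((H+B)/B) = √((15.4+125)/125) = 1.0598.
Q* ≈ 582.346.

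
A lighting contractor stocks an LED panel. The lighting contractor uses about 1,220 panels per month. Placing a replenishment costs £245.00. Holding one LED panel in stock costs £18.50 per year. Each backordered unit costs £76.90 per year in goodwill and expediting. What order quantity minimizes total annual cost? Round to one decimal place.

Annual demand D = 1,220 × 12 = 14,640.
With planned backorders, Q* = √(2DS/H) · √((H+B)/B).
√(2DS/H) = √(2 × 14,640 × 245 / 18.5) = 622.706.
√((H+B)/B) = √((18.5+76.9)/76.9) = 1.1138.
Q* ≈ 693.575.

Q* ≈ 693.6 panels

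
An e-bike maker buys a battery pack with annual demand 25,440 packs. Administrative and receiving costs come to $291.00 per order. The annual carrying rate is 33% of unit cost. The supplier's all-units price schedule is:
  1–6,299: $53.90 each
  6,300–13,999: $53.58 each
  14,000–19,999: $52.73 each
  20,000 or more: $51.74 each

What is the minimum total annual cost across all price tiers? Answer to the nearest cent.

TC* ≈ $1,387,444.24

Holding cost per unit per year at price C is H = 0.33·C.
Evaluate total cost at each tier's feasible EOQ or, if the EOQ is below the tier, at the tier's minimum quantity.
EOQ at $53.90 = 912.4 (feasible in tier 1): TC = 25,440×$53.90 + (25,440/912.4)×291 + (912.4/2)×0.33×$53.90 = $1,387,444.24.
EOQ at $53.58 = 915.1 < 6300, so use break Q=6300: TC = 25,440×$53.58 + (25,440/6300.0)×291 + (6300.0/2)×0.33×$53.58 = $1,419,946.70.
EOQ at $52.73 = 922.4 < 14000, so use break Q=14000: TC = 25,440×$52.73 + (25,440/14000.0)×291 + (14000.0/2)×0.33×$52.73 = $1,463,786.29.
EOQ at $51.74 = 931.2 < 20000, so use break Q=20000: TC = 25,440×$51.74 + (25,440/20000.0)×291 + (20000.0/2)×0.33×$51.74 = $1,487,377.75.
Lowest total cost among the candidates is at Q = 912.4.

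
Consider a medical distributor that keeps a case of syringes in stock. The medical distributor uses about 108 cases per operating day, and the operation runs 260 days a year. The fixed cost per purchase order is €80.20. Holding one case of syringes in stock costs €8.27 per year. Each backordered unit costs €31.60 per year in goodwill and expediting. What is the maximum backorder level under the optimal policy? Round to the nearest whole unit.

S* ≈ 172 cases

Annual demand D = 108 × 260 = 28,080.
With planned backorders, Q* = √(2DS/H) · √((H+B)/B).
√(2DS/H) = √(2 × 28,080 × 80.2 / 8.27) = 737.986.
√((H+B)/B) = √((8.27+31.6)/31.6) = 1.1233.
Q* ≈ 828.949.
S* = Q* · H/(H+B) = 828.949 × 8.27/39.87 ≈ 171.944.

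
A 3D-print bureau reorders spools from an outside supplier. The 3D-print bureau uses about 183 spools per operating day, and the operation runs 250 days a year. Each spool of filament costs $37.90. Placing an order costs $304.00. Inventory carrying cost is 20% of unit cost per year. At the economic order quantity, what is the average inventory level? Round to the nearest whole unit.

Average inventory ≈ 958 spools

Annual demand D = 183 × 250 = 45,750.
Holding cost H = 0.20 × $37.90 = $7.5800 per unit per year.
EOQ = √(2DS/H) = √(2 × 45,750 × 304 / 7.58) ≈ 1915.63.
Average inventory = Q*/2 ≈ 1915.63 / 2 = 957.817.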